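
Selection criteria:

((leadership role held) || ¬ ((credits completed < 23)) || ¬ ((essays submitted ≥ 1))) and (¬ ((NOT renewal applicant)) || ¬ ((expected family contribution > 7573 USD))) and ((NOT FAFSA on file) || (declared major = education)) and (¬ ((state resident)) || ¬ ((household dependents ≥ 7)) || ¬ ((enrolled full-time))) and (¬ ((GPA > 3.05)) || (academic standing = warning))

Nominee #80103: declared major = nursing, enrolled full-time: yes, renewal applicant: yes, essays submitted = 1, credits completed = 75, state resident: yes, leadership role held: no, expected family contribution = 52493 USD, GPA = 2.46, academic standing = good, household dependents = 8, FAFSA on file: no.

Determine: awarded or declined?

Atomic conditions:
  leadership role held: no → false
  credits completed < 23: 75 < 23 is false
  essays submitted ≥ 1: 1 ≥ 1 is true
  NOT renewal applicant: yes → false
  expected family contribution > 7573 USD: 52493 > 7573 is true
  NOT FAFSA on file: no → true
  declared major = education: nursing == education is false
  state resident: yes → true
  household dependents ≥ 7: 8 ≥ 7 is true
  enrolled full-time: yes → true
  GPA > 3.05: 2.46 > 3.05 is false
  academic standing = warning: good == warning is false
Combine:
[1.2] NOT false = true
[1.3] NOT true = false
[1] false OR true OR false = true
[2.1] NOT false = true
[2.2] NOT true = false
[2] true OR false = true
[3] true OR false = true
[4.1] NOT true = false
[4.2] NOT true = false
[4.3] NOT true = false
[4] false OR false OR false = false
[5.1] NOT false = true
[5] true OR false = true
[root] true AND true AND true AND false AND true = false
Overall: false → declined

Declined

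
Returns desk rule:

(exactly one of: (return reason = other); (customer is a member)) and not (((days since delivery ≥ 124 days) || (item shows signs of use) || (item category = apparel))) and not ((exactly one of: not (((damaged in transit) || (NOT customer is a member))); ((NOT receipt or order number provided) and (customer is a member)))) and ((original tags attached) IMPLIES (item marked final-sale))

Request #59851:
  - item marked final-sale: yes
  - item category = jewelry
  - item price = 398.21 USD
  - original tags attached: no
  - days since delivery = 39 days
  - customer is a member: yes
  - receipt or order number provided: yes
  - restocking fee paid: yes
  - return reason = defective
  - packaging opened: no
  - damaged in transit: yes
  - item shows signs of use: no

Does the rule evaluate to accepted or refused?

Accepted

Atomic conditions:
  return reason = other: defective == other is false
  customer is a member: yes → true
  days since delivery ≥ 124 days: 39 ≥ 124 is false
  item shows signs of use: no → false
  item category = apparel: jewelry == apparel is false
  damaged in transit: yes → true
  NOT customer is a member: yes → false
  NOT receipt or order number provided: yes → false
  original tags attached: no → false
  item marked final-sale: yes → true
Combine:
[1] exactly-one(false, true) = true
[2.1] false OR false OR false = false
[2] NOT false = true
[3.1.1.1] true OR false = true
[3.1.1] NOT true = false
[3.1.2] false AND true = false
[3.1] exactly-one(false, false) = false
[3] NOT false = true
[4] false → true (antecedent false ⇒ implication holds) = true
[root] true AND true AND true AND true = true
Overall: true → accepted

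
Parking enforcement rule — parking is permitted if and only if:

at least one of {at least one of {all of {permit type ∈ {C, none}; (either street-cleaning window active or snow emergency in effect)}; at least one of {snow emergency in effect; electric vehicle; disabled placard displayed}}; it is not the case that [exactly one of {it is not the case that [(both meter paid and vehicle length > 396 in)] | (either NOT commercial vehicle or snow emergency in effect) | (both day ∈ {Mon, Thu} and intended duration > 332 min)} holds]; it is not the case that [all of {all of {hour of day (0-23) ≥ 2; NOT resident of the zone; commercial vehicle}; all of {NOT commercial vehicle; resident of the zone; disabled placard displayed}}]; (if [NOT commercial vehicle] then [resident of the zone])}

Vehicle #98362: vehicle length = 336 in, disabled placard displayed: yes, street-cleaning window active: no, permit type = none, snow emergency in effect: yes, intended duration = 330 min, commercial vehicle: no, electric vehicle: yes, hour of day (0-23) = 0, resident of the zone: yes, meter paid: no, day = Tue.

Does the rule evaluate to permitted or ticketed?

Atomic conditions:
  permit type ∈ {C, none}: none is in the set → true
  street-cleaning window active: no → false
  snow emergency in effect: yes → true
  electric vehicle: yes → true
  disabled placard displayed: yes → true
  meter paid: no → false
  vehicle length > 396 in: 336 > 396 is false
  NOT commercial vehicle: no → true
  day ∈ {Mon, Thu}: Tue is not in the set → false
  intended duration > 332 min: 330 > 332 is false
  hour of day (0-23) ≥ 2: 0 ≥ 2 is false
  NOT resident of the zone: yes → false
  commercial vehicle: no → false
  resident of the zone: yes → true
Combine:
[1.1.2] false OR true = true
[1.1] true AND true = true
[1.2] true OR true OR true = true
[1] true OR true = true
[2.1.1.1] false AND false = false
[2.1.1] NOT false = true
[2.1.2] true OR true = true
[2.1.3] false AND false = false
[2.1] exactly-one(true, true, false) = false
[2] NOT false = true
[3.1.1] false AND false AND false = false
[3.1.2] true AND true AND true = true
[3.1] false AND true = false
[3] NOT false = true
[4] true → true = true
[root] true OR true OR true OR true = true
Overall: true → permitted

Permitted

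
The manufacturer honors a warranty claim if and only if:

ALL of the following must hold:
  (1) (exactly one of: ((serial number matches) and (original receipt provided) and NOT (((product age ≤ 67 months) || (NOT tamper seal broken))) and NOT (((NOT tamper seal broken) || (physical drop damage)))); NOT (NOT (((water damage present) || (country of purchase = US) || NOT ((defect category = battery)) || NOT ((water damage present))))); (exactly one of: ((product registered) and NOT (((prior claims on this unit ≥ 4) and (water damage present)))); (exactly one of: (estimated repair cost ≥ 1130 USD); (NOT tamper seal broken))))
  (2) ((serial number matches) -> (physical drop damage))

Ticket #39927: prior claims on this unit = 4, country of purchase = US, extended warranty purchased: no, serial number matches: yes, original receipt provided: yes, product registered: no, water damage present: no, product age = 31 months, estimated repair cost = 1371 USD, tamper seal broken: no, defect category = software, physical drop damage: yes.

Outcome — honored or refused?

Atomic conditions:
  serial number matches: yes → true
  original receipt provided: yes → true
  product age ≤ 67 months: 31 ≤ 67 is true
  NOT tamper seal broken: no → true
  physical drop damage: yes → true
  water damage present: no → false
  country of purchase = US: US == US is true
  defect category = battery: software == battery is false
  product registered: no → false
  prior claims on this unit ≥ 4: 4 ≥ 4 is true
  estimated repair cost ≥ 1130 USD: 1371 ≥ 1130 is true
Combine:
[1.1.3.1] true OR true = true
[1.1.3] NOT true = false
[1.1.4.1] true OR true = true
[1.1.4] NOT true = false
[1.1] true AND true AND false AND false = false
[1.2.1.1.3] NOT false = true
[1.2.1.1.4] NOT false = true
[1.2.1.1] false OR true OR true OR true = true
[1.2.1] NOT true = false
[1.2] NOT false = true
[1.3.1.2.1] true AND false = false
[1.3.1.2] NOT false = true
[1.3.1] false AND true = false
[1.3.2] exactly-one(true, true) = false
[1.3] exactly-one(false, false) = false
[1] exactly-one(false, true, false) = true
[2] true → true = true
[root] true AND true = true
Overall: true → honored

Honored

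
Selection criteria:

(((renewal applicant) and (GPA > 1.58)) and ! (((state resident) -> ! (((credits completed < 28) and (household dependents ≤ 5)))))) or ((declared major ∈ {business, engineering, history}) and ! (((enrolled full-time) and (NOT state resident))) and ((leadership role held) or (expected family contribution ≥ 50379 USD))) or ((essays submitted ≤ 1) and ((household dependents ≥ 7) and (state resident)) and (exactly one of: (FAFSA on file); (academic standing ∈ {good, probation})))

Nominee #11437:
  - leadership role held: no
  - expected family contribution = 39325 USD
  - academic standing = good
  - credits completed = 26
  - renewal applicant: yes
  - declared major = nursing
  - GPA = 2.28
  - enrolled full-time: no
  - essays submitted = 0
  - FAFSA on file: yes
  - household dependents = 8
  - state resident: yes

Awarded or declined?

Declined

Atomic conditions:
  renewal applicant: yes → true
  GPA > 1.58: 2.28 > 1.58 is true
  state resident: yes → true
  credits completed < 28: 26 < 28 is true
  household dependents ≤ 5: 8 ≤ 5 is false
  declared major ∈ {business, engineering, history}: nursing is not in the set → false
  enrolled full-time: no → false
  NOT state resident: yes → false
  leadership role held: no → false
  expected family contribution ≥ 50379 USD: 39325 ≥ 50379 is false
  essays submitted ≤ 1: 0 ≤ 1 is true
  household dependents ≥ 7: 8 ≥ 7 is true
  FAFSA on file: yes → true
  academic standing ∈ {good, probation}: good is in the set → true
Combine:
[1.1] true AND true = true
[1.2.1.2.1] true AND false = false
[1.2.1.2] NOT false = true
[1.2.1] true → true = true
[1.2] NOT true = false
[1] true AND false = false
[2.2.1] false AND false = false
[2.2] NOT false = true
[2.3] false OR false = false
[2] false AND true AND false = false
[3.2] true AND true = true
[3.3] exactly-one(true, true) = false
[3] true AND true AND false = false
[root] false OR false OR false = false
Overall: false → declined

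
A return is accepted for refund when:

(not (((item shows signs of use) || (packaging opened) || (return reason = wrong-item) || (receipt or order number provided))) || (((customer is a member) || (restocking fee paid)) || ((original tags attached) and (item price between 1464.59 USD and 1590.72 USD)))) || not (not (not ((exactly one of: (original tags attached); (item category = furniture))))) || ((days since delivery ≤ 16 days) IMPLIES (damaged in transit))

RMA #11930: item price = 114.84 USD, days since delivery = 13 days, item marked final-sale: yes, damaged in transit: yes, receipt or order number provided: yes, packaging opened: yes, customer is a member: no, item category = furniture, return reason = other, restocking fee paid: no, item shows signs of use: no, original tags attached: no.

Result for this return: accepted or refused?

Accepted

Atomic conditions:
  item shows signs of use: no → false
  packaging opened: yes → true
  return reason = wrong-item: other == wrong-item is false
  receipt or order number provided: yes → true
  customer is a member: no → false
  restocking fee paid: no → false
  original tags attached: no → false
  item price between 1464.59 USD and 1590.72 USD: 114.84 in [1464.59, 1590.72] is false
  item category = furniture: furniture == furniture is true
  days since delivery ≤ 16 days: 13 ≤ 16 is true
  damaged in transit: yes → true
Combine:
[1.1.1] false OR true OR false OR true = true
[1.1] NOT true = false
[1.2.1] false OR false = false
[1.2.2] false AND false = false
[1.2] false OR false = false
[1] false OR false = false
[2.1.1.1] exactly-one(false, true) = true
[2.1.1] NOT true = false
[2.1] NOT false = true
[2] NOT true = false
[3] true → true = true
[root] false OR false OR true = true
Overall: true → accepted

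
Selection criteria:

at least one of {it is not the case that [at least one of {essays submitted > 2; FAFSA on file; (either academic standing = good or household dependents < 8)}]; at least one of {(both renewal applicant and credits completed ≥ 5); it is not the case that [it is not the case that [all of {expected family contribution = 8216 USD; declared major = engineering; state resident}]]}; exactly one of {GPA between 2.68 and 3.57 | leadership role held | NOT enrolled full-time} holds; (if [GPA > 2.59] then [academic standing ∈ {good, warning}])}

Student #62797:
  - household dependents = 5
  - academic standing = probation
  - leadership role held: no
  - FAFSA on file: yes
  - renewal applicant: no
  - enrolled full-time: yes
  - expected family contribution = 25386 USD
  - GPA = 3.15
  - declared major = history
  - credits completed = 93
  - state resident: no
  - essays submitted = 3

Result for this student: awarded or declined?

Awarded

Atomic conditions:
  essays submitted > 2: 3 > 2 is true
  FAFSA on file: yes → true
  academic standing = good: probation == good is false
  household dependents < 8: 5 < 8 is true
  renewal applicant: no → false
  credits completed ≥ 5: 93 ≥ 5 is true
  expected family contribution = 8216 USD: 25386 == 8216 is false
  declared major = engineering: history == engineering is false
  state resident: no → false
  GPA between 2.68 and 3.57: 3.15 in [2.68, 3.57] is true
  leadership role held: no → false
  NOT enrolled full-time: yes → false
  GPA > 2.59: 3.15 > 2.59 is true
  academic standing ∈ {good, warning}: probation is not in the set → false
Combine:
[1.1.3] false OR true = true
[1.1] true OR true OR true = true
[1] NOT true = false
[2.1] false AND true = false
[2.2.1.1] false AND false AND false = false
[2.2.1] NOT false = true
[2.2] NOT true = false
[2] false OR false = false
[3] exactly-one(true, false, false) = true
[4] true → false = false
[root] false OR false OR true OR false = true
Overall: true → awarded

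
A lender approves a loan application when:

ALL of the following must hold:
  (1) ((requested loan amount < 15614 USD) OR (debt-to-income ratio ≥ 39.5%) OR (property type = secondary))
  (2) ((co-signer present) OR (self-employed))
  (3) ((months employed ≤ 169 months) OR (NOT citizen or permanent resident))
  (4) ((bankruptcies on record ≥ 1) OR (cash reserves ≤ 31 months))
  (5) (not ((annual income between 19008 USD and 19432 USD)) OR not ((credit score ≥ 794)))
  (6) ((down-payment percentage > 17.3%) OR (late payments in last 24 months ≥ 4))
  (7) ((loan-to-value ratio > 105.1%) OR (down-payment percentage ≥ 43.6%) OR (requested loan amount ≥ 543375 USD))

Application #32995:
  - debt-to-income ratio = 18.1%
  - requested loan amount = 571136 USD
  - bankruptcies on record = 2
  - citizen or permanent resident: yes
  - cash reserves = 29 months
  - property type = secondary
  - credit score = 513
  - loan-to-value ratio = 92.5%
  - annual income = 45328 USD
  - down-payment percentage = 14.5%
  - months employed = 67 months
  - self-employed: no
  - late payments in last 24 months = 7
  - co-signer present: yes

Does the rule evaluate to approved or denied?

Atomic conditions:
  requested loan amount < 15614 USD: 571136 < 15614 is false
  debt-to-income ratio ≥ 39.5%: 18.1 ≥ 39.5 is false
  property type = secondary: secondary == secondary is true
  co-signer present: yes → true
  self-employed: no → false
  months employed ≤ 169 months: 67 ≤ 169 is true
  NOT citizen or permanent resident: yes → false
  bankruptcies on record ≥ 1: 2 ≥ 1 is true
  cash reserves ≤ 31 months: 29 ≤ 31 is true
  annual income between 19008 USD and 19432 USD: 45328 in [19008, 19432] is false
  credit score ≥ 794: 513 ≥ 794 is false
  down-payment percentage > 17.3%: 14.5 > 17.3 is false
  late payments in last 24 months ≥ 4: 7 ≥ 4 is true
  loan-to-value ratio > 105.1%: 92.5 > 105.1 is false
  down-payment percentage ≥ 43.6%: 14.5 ≥ 43.6 is false
  requested loan amount ≥ 543375 USD: 571136 ≥ 543375 is true
Combine:
[1] false OR false OR true = true
[2] true OR false = true
[3] true OR false = true
[4] true OR true = true
[5.1] NOT false = true
[5.2] NOT false = true
[5] true OR true = true
[6] false OR true = true
[7] false OR false OR true = true
[root] true AND true AND true AND true AND true AND true AND true = true
Overall: true → approved

Approved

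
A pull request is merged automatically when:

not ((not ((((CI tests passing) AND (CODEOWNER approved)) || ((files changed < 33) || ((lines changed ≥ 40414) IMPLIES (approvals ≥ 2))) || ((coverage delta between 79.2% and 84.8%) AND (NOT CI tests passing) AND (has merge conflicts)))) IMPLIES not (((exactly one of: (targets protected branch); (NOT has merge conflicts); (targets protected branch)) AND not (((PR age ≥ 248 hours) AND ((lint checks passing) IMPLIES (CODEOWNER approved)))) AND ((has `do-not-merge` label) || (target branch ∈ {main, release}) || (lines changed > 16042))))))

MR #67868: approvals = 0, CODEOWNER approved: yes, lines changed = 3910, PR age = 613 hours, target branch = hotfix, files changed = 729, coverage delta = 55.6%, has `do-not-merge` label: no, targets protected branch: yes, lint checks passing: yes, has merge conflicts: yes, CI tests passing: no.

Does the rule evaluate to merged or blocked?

Blocked

Atomic conditions:
  CI tests passing: no → false
  CODEOWNER approved: yes → true
  files changed < 33: 729 < 33 is false
  lines changed ≥ 40414: 3910 ≥ 40414 is false
  approvals ≥ 2: 0 ≥ 2 is false
  coverage delta between 79.2% and 84.8%: 55.6 in [79.2, 84.8] is false
  NOT CI tests passing: no → true
  has merge conflicts: yes → true
  targets protected branch: yes → true
  NOT has merge conflicts: yes → false
  PR age ≥ 248 hours: 613 ≥ 248 is true
  lint checks passing: yes → true
  has `do-not-merge` label: no → false
  target branch ∈ {main, release}: hotfix is not in the set → false
  lines changed > 16042: 3910 > 16042 is false
Combine:
[1.1.1.1] false AND true = false
[1.1.1.2.2] false → false (antecedent false ⇒ implication holds) = true
[1.1.1.2] false OR true = true
[1.1.1.3] false AND true AND true = false
[1.1.1] false OR true OR false = true
[1.1] NOT true = false
[1.2.1.1] exactly-one(true, false, true) = false
[1.2.1.2.1.2] true → true = true
[1.2.1.2.1] true AND true = true
[1.2.1.2] NOT true = false
[1.2.1.3] false OR false OR false = false
[1.2.1] false AND false AND false = false
[1.2] NOT false = true
[1] false → true (antecedent false ⇒ implication holds) = true
[root] NOT true = false
Overall: false → blocked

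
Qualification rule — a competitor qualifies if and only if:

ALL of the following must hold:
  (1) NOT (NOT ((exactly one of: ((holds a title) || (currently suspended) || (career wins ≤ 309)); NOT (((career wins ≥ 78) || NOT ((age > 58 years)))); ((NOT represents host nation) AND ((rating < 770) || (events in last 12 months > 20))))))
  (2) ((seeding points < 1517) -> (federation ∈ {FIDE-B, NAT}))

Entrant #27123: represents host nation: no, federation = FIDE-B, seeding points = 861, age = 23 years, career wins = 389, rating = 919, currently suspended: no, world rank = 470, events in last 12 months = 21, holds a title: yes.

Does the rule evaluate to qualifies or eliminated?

Eliminated

Atomic conditions:
  holds a title: yes → true
  currently suspended: no → false
  career wins ≤ 309: 389 ≤ 309 is false
  career wins ≥ 78: 389 ≥ 78 is true
  age > 58 years: 23 > 58 is false
  NOT represents host nation: no → true
  rating < 770: 919 < 770 is false
  events in last 12 months > 20: 21 > 20 is true
  seeding points < 1517: 861 < 1517 is true
  federation ∈ {FIDE-B, NAT}: FIDE-B is in the set → true
Combine:
[1.1.1.1] true OR false OR false = true
[1.1.1.2.1.2] NOT false = true
[1.1.1.2.1] true OR true = true
[1.1.1.2] NOT true = false
[1.1.1.3.2] false OR true = true
[1.1.1.3] true AND true = true
[1.1.1] exactly-one(true, false, true) = false
[1.1] NOT false = true
[1] NOT true = false
[2] true → true = true
[root] false AND true = false
Overall: false → eliminated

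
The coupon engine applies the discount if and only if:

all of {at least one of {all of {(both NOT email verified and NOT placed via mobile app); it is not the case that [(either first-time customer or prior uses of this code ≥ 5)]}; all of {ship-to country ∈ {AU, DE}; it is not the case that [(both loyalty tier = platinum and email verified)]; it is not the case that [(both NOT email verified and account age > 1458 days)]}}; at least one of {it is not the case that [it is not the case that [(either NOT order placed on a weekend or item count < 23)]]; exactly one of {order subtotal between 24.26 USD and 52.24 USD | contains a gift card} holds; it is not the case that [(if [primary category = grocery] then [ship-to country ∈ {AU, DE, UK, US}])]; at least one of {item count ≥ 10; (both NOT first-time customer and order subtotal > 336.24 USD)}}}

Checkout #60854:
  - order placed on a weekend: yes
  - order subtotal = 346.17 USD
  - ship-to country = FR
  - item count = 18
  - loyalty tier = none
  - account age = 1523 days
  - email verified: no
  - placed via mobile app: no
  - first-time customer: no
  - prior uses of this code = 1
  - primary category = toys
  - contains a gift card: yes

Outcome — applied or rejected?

Atomic conditions:
  NOT email verified: no → true
  NOT placed via mobile app: no → true
  first-time customer: no → false
  prior uses of this code ≥ 5: 1 ≥ 5 is false
  ship-to country ∈ {AU, DE}: FR is not in the set → false
  loyalty tier = platinum: none == platinum is false
  email verified: no → false
  account age > 1458 days: 1523 > 1458 is true
  NOT order placed on a weekend: yes → false
  item count < 23: 18 < 23 is true
  order subtotal between 24.26 USD and 52.24 USD: 346.17 in [24.26, 52.24] is false
  contains a gift card: yes → true
  primary category = grocery: toys == grocery is false
  ship-to country ∈ {AU, DE, UK, US}: FR is not in the set → false
  item count ≥ 10: 18 ≥ 10 is true
  NOT first-time customer: no → true
  order subtotal > 336.24 USD: 346.17 > 336.24 is true
Combine:
[1.1.1] true AND true = true
[1.1.2.1] false OR false = false
[1.1.2] NOT false = true
[1.1] true AND true = true
[1.2.2.1] false AND false = false
[1.2.2] NOT false = true
[1.2.3.1] true AND true = true
[1.2.3] NOT true = false
[1.2] false AND true AND false = false
[1] true OR false = true
[2.1.1.1] false OR true = true
[2.1.1] NOT true = false
[2.1] NOT false = true
[2.2] exactly-one(false, true) = true
[2.3.1] false → false (antecedent false ⇒ implication holds) = true
[2.3] NOT true = false
[2.4.2] true AND true = true
[2.4] true OR true = true
[2] true OR true OR false OR true = true
[root] true AND true = true
Overall: true → applied

Applied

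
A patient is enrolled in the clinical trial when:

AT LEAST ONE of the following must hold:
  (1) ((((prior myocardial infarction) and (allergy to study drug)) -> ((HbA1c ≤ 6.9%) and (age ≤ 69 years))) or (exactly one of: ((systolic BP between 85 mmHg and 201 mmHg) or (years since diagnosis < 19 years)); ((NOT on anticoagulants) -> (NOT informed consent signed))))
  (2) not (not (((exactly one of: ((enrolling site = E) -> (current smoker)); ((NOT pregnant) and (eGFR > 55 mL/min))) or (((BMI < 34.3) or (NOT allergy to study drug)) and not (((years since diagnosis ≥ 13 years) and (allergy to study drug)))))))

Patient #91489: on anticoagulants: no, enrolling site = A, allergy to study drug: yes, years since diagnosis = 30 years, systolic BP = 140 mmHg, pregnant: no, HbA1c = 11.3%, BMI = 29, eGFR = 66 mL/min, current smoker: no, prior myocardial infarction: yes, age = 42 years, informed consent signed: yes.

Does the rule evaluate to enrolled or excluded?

Enrolled

Atomic conditions:
  prior myocardial infarction: yes → true
  allergy to study drug: yes → true
  HbA1c ≤ 6.9%: 11.3 ≤ 6.9 is false
  age ≤ 69 years: 42 ≤ 69 is true
  systolic BP between 85 mmHg and 201 mmHg: 140 in [85, 201] is true
  years since diagnosis < 19 years: 30 < 19 is false
  NOT on anticoagulants: no → true
  NOT informed consent signed: yes → false
  enrolling site = E: A == E is false
  current smoker: no → false
  NOT pregnant: no → true
  eGFR > 55 mL/min: 66 > 55 is true
  BMI < 34.3: 29 < 34.3 is true
  NOT allergy to study drug: yes → false
  years since diagnosis ≥ 13 years: 30 ≥ 13 is true
Combine:
[1.1.1] true AND true = true
[1.1.2] false AND true = false
[1.1] true → false = false
[1.2.1] true OR false = true
[1.2.2] true → false = false
[1.2] exactly-one(true, false) = true
[1] false OR true = true
[2.1.1.1.1] false → false (antecedent false ⇒ implication holds) = true
[2.1.1.1.2] true AND true = true
[2.1.1.1] exactly-one(true, true) = false
[2.1.1.2.1] true OR false = true
[2.1.1.2.2.1] true AND true = true
[2.1.1.2.2] NOT true = false
[2.1.1.2] true AND false = false
[2.1.1] false OR false = false
[2.1] NOT false = true
[2] NOT true = false
[root] true OR false = true
Overall: true → enrolled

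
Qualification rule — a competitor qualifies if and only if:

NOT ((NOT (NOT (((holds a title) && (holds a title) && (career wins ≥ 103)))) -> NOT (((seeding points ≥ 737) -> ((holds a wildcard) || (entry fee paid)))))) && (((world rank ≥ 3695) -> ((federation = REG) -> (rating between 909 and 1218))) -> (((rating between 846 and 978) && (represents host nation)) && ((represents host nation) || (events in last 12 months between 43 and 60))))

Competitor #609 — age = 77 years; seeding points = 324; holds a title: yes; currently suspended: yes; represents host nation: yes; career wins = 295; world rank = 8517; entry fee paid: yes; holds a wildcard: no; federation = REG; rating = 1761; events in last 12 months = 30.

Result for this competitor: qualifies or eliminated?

Atomic conditions:
  holds a title: yes → true
  career wins ≥ 103: 295 ≥ 103 is true
  seeding points ≥ 737: 324 ≥ 737 is false
  holds a wildcard: no → false
  entry fee paid: yes → true
  world rank ≥ 3695: 8517 ≥ 3695 is true
  federation = REG: REG == REG is true
  rating between 909 and 1218: 1761 in [909, 1218] is false
  rating between 846 and 978: 1761 in [846, 978] is false
  represents host nation: yes → true
  events in last 12 months between 43 and 60: 30 in [43, 60] is false
Combine:
[1.1.1.1.1] true AND true AND true = true
[1.1.1.1] NOT true = false
[1.1.1] NOT false = true
[1.1.2.1.2] false OR true = true
[1.1.2.1] false → true (antecedent false ⇒ implication holds) = true
[1.1.2] NOT true = false
[1.1] true → false = false
[1] NOT false = true
[2.1.2] true → false = false
[2.1] true → false = false
[2.2.1] false AND true = false
[2.2.2] true OR false = true
[2.2] false AND true = false
[2] false → false (antecedent false ⇒ implication holds) = true
[root] true AND true = true
Overall: true → qualifies

Qualifies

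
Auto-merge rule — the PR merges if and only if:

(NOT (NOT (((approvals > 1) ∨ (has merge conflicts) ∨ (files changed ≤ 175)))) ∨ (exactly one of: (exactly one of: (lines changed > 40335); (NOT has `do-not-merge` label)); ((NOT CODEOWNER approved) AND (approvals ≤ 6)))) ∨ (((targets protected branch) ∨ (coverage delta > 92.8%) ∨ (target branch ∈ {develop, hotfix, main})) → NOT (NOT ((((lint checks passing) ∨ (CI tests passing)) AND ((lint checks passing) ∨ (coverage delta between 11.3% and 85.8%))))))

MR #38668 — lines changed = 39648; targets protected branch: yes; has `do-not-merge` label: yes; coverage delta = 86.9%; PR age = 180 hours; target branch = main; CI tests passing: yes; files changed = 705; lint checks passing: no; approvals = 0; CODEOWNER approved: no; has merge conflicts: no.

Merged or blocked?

Merged

Atomic conditions:
  approvals > 1: 0 > 1 is false
  has merge conflicts: no → false
  files changed ≤ 175: 705 ≤ 175 is false
  lines changed > 40335: 39648 > 40335 is false
  NOT has `do-not-merge` label: yes → false
  NOT CODEOWNER approved: no → true
  approvals ≤ 6: 0 ≤ 6 is true
  targets protected branch: yes → true
  coverage delta > 92.8%: 86.9 > 92.8 is false
  target branch ∈ {develop, hotfix, main}: main is in the set → true
  lint checks passing: no → false
  CI tests passing: yes → true
  coverage delta between 11.3% and 85.8%: 86.9 in [11.3, 85.8] is false
Combine:
[1.1.1.1] false OR false OR false = false
[1.1.1] NOT false = true
[1.1] NOT true = false
[1.2.1] exactly-one(false, false) = false
[1.2.2] true AND true = true
[1.2] exactly-one(false, true) = true
[1] false OR true = true
[2.1] true OR false OR true = true
[2.2.1.1.1] false OR true = true
[2.2.1.1.2] false OR false = false
[2.2.1.1] true AND false = false
[2.2.1] NOT false = true
[2.2] NOT true = false
[2] true → false = false
[root] true OR false = true
Overall: true → merged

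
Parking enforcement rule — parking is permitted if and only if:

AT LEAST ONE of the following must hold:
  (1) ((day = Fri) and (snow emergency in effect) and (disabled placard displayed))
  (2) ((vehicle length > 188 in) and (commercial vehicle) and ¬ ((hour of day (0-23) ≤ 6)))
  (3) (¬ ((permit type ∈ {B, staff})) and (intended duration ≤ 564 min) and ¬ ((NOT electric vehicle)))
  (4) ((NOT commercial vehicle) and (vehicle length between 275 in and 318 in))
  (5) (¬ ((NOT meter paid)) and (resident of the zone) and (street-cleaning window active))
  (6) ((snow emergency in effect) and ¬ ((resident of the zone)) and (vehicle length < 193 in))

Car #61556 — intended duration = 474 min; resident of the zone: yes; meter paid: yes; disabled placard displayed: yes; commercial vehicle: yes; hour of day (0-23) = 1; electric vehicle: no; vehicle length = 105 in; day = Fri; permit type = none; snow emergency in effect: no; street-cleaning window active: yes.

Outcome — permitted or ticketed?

Atomic conditions:
  day = Fri: Fri == Fri is true
  snow emergency in effect: no → false
  disabled placard displayed: yes → true
  vehicle length > 188 in: 105 > 188 is false
  commercial vehicle: yes → true
  hour of day (0-23) ≤ 6: 1 ≤ 6 is true
  permit type ∈ {B, staff}: none is not in the set → false
  intended duration ≤ 564 min: 474 ≤ 564 is true
  NOT electric vehicle: no → true
  NOT commercial vehicle: yes → false
  vehicle length between 275 in and 318 in: 105 in [275, 318] is false
  NOT meter paid: yes → false
  resident of the zone: yes → true
  street-cleaning window active: yes → true
  vehicle length < 193 in: 105 < 193 is true
Combine:
[1] true AND false AND true = false
[2.3] NOT true = false
[2] false AND true AND false = false
[3.1] NOT false = true
[3.3] NOT true = false
[3] true AND true AND false = false
[4] false AND false = false
[5.1] NOT false = true
[5] true AND true AND true = true
[6.2] NOT true = false
[6] false AND false AND true = false
[root] false OR false OR false OR false OR true OR false = true
Overall: true → permitted

Permitted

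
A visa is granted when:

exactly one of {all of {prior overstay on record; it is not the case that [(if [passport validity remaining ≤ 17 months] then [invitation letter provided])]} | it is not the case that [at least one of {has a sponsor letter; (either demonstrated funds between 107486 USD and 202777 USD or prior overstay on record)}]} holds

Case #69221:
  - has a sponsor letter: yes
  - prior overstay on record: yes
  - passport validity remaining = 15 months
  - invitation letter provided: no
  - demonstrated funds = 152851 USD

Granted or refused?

Granted

Atomic conditions:
  prior overstay on record: yes → true
  passport validity remaining ≤ 17 months: 15 ≤ 17 is true
  invitation letter provided: no → false
  has a sponsor letter: yes → true
  demonstrated funds between 107486 USD and 202777 USD: 152851 in [107486, 202777] is true
Combine:
[1.2.1] true → false = false
[1.2] NOT false = true
[1] true AND true = true
[2.1.2] true OR true = true
[2.1] true OR true = true
[2] NOT true = false
[root] exactly-one(true, false) = true
Overall: true → granted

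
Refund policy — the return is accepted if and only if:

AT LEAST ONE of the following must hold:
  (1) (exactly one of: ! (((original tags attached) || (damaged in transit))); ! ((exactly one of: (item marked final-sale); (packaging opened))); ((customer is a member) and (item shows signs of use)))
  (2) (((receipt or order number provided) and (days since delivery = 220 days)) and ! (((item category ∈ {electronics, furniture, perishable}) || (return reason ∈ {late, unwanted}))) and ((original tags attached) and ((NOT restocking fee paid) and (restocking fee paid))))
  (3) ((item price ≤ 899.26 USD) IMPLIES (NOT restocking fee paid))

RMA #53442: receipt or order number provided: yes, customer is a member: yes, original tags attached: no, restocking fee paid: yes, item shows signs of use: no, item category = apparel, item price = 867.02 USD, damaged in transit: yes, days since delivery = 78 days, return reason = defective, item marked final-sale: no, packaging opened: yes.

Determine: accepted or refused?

Refused

Atomic conditions:
  original tags attached: no → false
  damaged in transit: yes → true
  item marked final-sale: no → false
  packaging opened: yes → true
  customer is a member: yes → true
  item shows signs of use: no → false
  receipt or order number provided: yes → true
  days since delivery = 220 days: 78 == 220 is false
  item category ∈ {electronics, furniture, perishable}: apparel is not in the set → false
  return reason ∈ {late, unwanted}: defective is not in the set → false
  NOT restocking fee paid: yes → false
  restocking fee paid: yes → true
  item price ≤ 899.26 USD: 867.02 ≤ 899.26 is true
Combine:
[1.1.1] false OR true = true
[1.1] NOT true = false
[1.2.1] exactly-one(false, true) = true
[1.2] NOT true = false
[1.3] true AND false = false
[1] exactly-one(false, false, false) = false
[2.1] true AND false = false
[2.2.1] false OR false = false
[2.2] NOT false = true
[2.3.2] false AND true = false
[2.3] false AND false = false
[2] false AND true AND false = false
[3] true → false = false
[root] false OR false OR false = false
Overall: false → refused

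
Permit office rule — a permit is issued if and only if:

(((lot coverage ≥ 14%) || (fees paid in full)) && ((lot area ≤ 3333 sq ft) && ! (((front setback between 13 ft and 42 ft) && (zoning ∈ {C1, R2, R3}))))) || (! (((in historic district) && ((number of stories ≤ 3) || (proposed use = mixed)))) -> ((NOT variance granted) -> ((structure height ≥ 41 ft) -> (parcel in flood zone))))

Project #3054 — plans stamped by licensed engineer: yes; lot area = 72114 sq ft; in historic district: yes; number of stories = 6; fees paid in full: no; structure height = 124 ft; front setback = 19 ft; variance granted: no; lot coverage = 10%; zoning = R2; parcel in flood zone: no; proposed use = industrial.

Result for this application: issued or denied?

Atomic conditions:
  lot coverage ≥ 14%: 10 ≥ 14 is false
  fees paid in full: no → false
  lot area ≤ 3333 sq ft: 72114 ≤ 3333 is false
  front setback between 13 ft and 42 ft: 19 in [13, 42] is true
  zoning ∈ {C1, R2, R3}: R2 is in the set → true
  in historic district: yes → true
  number of stories ≤ 3: 6 ≤ 3 is false
  proposed use = mixed: industrial == mixed is false
  NOT variance granted: no → true
  structure height ≥ 41 ft: 124 ≥ 41 is true
  parcel in flood zone: no → false
Combine:
[1.1] false OR false = false
[1.2.2.1] true AND true = true
[1.2.2] NOT true = false
[1.2] false AND false = false
[1] false AND false = false
[2.1.1.2] false OR false = false
[2.1.1] true AND false = false
[2.1] NOT false = true
[2.2.2] true → false = false
[2.2] true → false = false
[2] true → false = false
[root] false OR false = false
Overall: false → denied

Denied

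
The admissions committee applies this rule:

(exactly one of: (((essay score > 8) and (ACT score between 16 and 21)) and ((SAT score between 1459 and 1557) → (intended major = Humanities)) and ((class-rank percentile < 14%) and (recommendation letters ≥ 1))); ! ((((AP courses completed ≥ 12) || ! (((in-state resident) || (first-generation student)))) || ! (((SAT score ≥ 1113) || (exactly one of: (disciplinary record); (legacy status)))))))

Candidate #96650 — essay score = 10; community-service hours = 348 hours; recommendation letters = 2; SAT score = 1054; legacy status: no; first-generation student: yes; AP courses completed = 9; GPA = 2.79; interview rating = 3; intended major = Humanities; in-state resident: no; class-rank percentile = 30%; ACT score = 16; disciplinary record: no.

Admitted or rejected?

Rejected

Atomic conditions:
  essay score > 8: 10 > 8 is true
  ACT score between 16 and 21: 16 in [16, 21] is true
  SAT score between 1459 and 1557: 1054 in [1459, 1557] is false
  intended major = Humanities: Humanities == Humanities is true
  class-rank percentile < 14%: 30 < 14 is false
  recommendation letters ≥ 1: 2 ≥ 1 is true
  AP courses completed ≥ 12: 9 ≥ 12 is false
  in-state resident: no → false
  first-generation student: yes → true
  SAT score ≥ 1113: 1054 ≥ 1113 is false
  disciplinary record: no → false
  legacy status: no → false
Combine:
[1.1] true AND true = true
[1.2] false → true (antecedent false ⇒ implication holds) = true
[1.3] false AND true = false
[1] true AND true AND false = false
[2.1.1.2.1] false OR true = true
[2.1.1.2] NOT true = false
[2.1.1] false OR false = false
[2.1.2.1.2] exactly-one(false, false) = false
[2.1.2.1] false OR false = false
[2.1.2] NOT false = true
[2.1] false OR true = true
[2] NOT true = false
[root] exactly-one(false, false) = false
Overall: false → rejected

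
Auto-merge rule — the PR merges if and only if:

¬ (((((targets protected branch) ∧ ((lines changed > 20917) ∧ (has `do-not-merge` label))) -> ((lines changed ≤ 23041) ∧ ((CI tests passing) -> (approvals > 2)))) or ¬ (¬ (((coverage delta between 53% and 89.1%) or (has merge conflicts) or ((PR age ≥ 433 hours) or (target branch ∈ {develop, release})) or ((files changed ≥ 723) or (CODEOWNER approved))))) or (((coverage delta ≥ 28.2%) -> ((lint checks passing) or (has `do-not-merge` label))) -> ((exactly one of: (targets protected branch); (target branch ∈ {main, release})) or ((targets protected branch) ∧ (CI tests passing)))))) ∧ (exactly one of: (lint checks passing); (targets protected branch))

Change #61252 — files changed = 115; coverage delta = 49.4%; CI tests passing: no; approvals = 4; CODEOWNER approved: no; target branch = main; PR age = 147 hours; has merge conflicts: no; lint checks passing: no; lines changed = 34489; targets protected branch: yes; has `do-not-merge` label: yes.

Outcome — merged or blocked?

Atomic conditions:
  targets protected branch: yes → true
  lines changed > 20917: 34489 > 20917 is true
  has `do-not-merge` label: yes → true
  lines changed ≤ 23041: 34489 ≤ 23041 is false
  CI tests passing: no → false
  approvals > 2: 4 > 2 is true
  coverage delta between 53% and 89.1%: 49.4 in [53, 89.1] is false
  has merge conflicts: no → false
  PR age ≥ 433 hours: 147 ≥ 433 is false
  target branch ∈ {develop, release}: main is not in the set → false
  files changed ≥ 723: 115 ≥ 723 is false
  CODEOWNER approved: no → false
  coverage delta ≥ 28.2%: 49.4 ≥ 28.2 is true
  lint checks passing: no → false
  target branch ∈ {main, release}: main is in the set → true
Combine:
[1.1.1.1.2] true AND true = true
[1.1.1.1] true AND true = true
[1.1.1.2.2] false → true (antecedent false ⇒ implication holds) = true
[1.1.1.2] false AND true = false
[1.1.1] true → false = false
[1.1.2.1.1.3] false OR false = false
[1.1.2.1.1.4] false OR false = false
[1.1.2.1.1] false OR false OR false OR false = false
[1.1.2.1] NOT false = true
[1.1.2] NOT true = false
[1.1.3.1.2] false OR true = true
[1.1.3.1] true → true = true
[1.1.3.2.1] exactly-one(true, true) = false
[1.1.3.2.2] true AND false = false
[1.1.3.2] false OR false = false
[1.1.3] true → false = false
[1.1] false OR false OR false = false
[1] NOT false = true
[2] exactly-one(false, true) = true
[root] true AND true = true
Overall: true → merged

Merged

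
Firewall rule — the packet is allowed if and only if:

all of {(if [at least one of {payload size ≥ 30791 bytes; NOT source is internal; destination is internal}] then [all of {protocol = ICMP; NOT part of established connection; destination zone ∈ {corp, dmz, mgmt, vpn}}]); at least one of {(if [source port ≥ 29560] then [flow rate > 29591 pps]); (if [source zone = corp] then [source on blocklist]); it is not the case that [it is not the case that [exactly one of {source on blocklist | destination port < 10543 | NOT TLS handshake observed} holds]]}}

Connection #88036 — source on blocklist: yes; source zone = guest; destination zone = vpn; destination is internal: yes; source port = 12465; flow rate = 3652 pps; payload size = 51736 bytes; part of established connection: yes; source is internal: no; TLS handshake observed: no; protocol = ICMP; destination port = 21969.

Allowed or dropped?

Dropped

Atomic conditions:
  payload size ≥ 30791 bytes: 51736 ≥ 30791 is true
  NOT source is internal: no → true
  destination is internal: yes → true
  protocol = ICMP: ICMP == ICMP is true
  NOT part of established connection: yes → false
  destination zone ∈ {corp, dmz, mgmt, vpn}: vpn is in the set → true
  source port ≥ 29560: 12465 ≥ 29560 is false
  flow rate > 29591 pps: 3652 > 29591 is false
  source zone = corp: guest == corp is false
  source on blocklist: yes → true
  destination port < 10543: 21969 < 10543 is false
  NOT TLS handshake observed: no → true
Combine:
[1.1] true OR true OR true = true
[1.2] true AND false AND true = false
[1] true → false = false
[2.1] false → false (antecedent false ⇒ implication holds) = true
[2.2] false → true (antecedent false ⇒ implication holds) = true
[2.3.1.1] exactly-one(true, false, true) = false
[2.3.1] NOT false = true
[2.3] NOT true = false
[2] true OR true OR false = true
[root] false AND true = false
Overall: false → dropped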